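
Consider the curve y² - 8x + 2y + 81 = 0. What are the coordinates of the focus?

(12, -1)

Only y is squared. Complete the square in y: (y + 1)² = 8(x - 10).
Vertex (10, -1); 4p = 8 so p = 2. Opens right.
Focus is p units from the vertex along the axis: (h + p, k).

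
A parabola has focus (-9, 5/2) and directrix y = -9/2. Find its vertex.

The vertex is the midpoint between the focus and the directrix along the axis of symmetry.
Axis is vertical (directrix is horizontal). Vertex y-coordinate = (5/2 + (-9/2))/2 = -1; x-coordinate = -9.

(-9, -1)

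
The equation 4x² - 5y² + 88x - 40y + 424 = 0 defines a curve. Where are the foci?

(-11, -7) and (-11, -1)

4(x² + 22x) -5(y² + 8y) = -424
4(x + 11)² -5(y + 4)² = -424 + 484 - 80 = -20
Divide through by -20 to get (y + 4)²/4 - (x + 11)²/5 = 1.
Hyperbola, center (-11, -4), transverse axis vertical; a² = 4, b² = 5.
c² = a² + b² = 4 + 5 = 9, so c = 3.
Foci lie on the vertical axis through the center: (h, k ± c).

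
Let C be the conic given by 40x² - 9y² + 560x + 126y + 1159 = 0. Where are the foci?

40(x² + 14x) -9(y² - 14y) = -1159
40(x + 7)² -9(y - 7)² = -1159 + 1960 - 441 = 360
Dividing both sides by 360: (x + 7)²/9 - (y - 7)²/40 = 1
Hyperbola, center (-7, 7), transverse axis horizontal; a² = 9, b² = 40.
c² = a² + b² = 9 + 40 = 49, so c = 7.
Foci lie on the horizontal axis through the center: (h ± c, k).

(-14, 7) and (0, 7)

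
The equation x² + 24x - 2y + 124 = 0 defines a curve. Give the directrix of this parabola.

y = -21/2

Only x is squared. Complete the square in x: (x + 12)² = 2(y + 10).
Vertex (-12, -10); 4p = 2 so p = 1/2. Opens up.
Directrix is the horizontal line y = k − p = -10 − (1/2) = -21/2.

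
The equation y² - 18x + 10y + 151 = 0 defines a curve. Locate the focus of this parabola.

Only y is squared. Complete the square in y: (y + 5)² = 18(x - 7).
Vertex (7, -5); 4p = 18 so p = 9/2. Opens right.
Focus is p units from the vertex along the axis: (h + p, k).

(23/2, -5)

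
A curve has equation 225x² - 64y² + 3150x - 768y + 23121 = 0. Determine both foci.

Collect terms: 225(x² + 14x) -64(y² + 12y) = -23121
Completing the square gives 225(x + 7)² -64(y + 6)² = -23121 + 11025 - 2304 = -14400.
Divide by -14400: (y + 6)²/225 - (x + 7)²/64 = 1
Hyperbola, center (-7, -6), transverse axis vertical; a² = 225, b² = 64.
c² = a² + b² = 225 + 64 = 289, so c = 17.
Foci lie on the vertical axis through the center: (h, k ± c).

(-7, -23) and (-7, 11)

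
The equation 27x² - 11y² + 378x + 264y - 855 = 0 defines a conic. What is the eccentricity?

e = √418/11

Group: 27(x² + 14x) -11(y² - 24y) = 855
Complete the square in x and y: 27(x + 7)² -11(y - 12)² = 855 + 1323 - 1584 = 594
Divide by 594: (x + 7)²/22 - (y - 12)²/54 = 1
Hyperbola, center (-7, 12), transverse axis horizontal; a² = 22, b² = 54.
c² = a² + b² = 76, so c = 2√19.
e = c/a = 2√19/√22 = √418/11.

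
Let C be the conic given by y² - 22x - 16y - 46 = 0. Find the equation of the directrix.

Only y is squared. Complete the square in y: (y - 8)² = 22(x + 5).
Vertex (-5, 8); 4p = 22 so p = 11/2. Opens right.
Directrix is the vertical line x = h − p = -5 − (11/2) = -21/2.

x = -21/2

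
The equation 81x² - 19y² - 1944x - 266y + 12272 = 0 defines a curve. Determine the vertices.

81(x² - 24x) -19(y² + 14y) = -12272
81(x - 12)² -19(y + 7)² = -12272 + 11664 - 931 = -1539
Divide through by -1539 to get (y + 7)²/81 - (x - 12)²/19 = 1.
Hyperbola, center (12, -7), transverse axis vertical; a² = 81, b² = 19.
a = 9. Vertices at (h, k ± a).

(12, -16) and (12, 2)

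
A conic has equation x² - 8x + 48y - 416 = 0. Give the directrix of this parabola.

y = 21

Only x is squared. Complete the square in x: (x - 4)² = -48(y - 9).
Vertex (4, 9); 4p = -48 so p = -12. Opens down.
Directrix is the horizontal line y = k − p = 9 − (-12) = 21.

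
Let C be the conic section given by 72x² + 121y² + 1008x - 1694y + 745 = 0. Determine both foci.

(-14, 7) and (0, 7)

Rearranging, 72(x² + 14x) + 121(y² - 14y) = -745.
Complete the square in x and y: 72(x + 7)² + 121(y - 7)² = -745 + 3528 + 5929 = 8712
Dividing both sides by 8712: (x + 7)²/121 + (y - 7)²/72 = 1
Ellipse, center (-7, 7), major axis horizontal; a² = 121, b² = 72.
c² = a² - b² = 121 - 72 = 49, so c = 7.
Foci lie on the horizontal axis through the center: (h ± c, k).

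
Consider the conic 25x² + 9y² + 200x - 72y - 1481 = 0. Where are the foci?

25(x² + 8x) + 9(y² - 8y) = 1481
Complete the square: 25(x + 4)² + 9(y - 4)² = 1481 + 400 + 144 = 2025
Divide through by 2025 to get (x + 4)²/81 + (y - 4)²/225 = 1.
Ellipse, center (-4, 4), major axis vertical; a² = 225, b² = 81.
c² = a² - b² = 225 - 81 = 144, so c = 12.
Foci lie on the vertical axis through the center: (h, k ± c).

(-4, -8) and (-4, 16)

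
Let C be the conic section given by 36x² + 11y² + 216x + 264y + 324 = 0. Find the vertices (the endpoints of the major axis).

(-3, -24) and (-3, 0)

36(x² + 6x) + 11(y² + 24y) = -324
Complete the square in x and y: 36(x + 3)² + 11(y + 12)² = -324 + 324 + 1584 = 1584
Dividing both sides by 1584: (x + 3)²/44 + (y + 12)²/144 = 1
Ellipse, center (-3, -12), major axis vertical; a² = 144, b² = 44.
a = 12. Vertices at (h, k ± a).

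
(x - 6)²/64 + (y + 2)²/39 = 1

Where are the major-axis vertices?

(-2, -2) and (14, -2)

Center (6, -2). The larger denominator 64 sits under the x-term, so the major axis is horizontal; a² = 64, b² = 39.
a = 8. Vertices at (h ± a, k).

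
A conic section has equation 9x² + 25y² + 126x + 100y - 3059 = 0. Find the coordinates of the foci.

(-23, -2) and (9, -2)

Collect terms: 9(x² + 14x) + 25(y² + 4y) = 3059
9(x + 7)² + 25(y + 2)² = 3059 + 441 + 100 = 3600
Divide through by 3600 to get (x + 7)²/400 + (y + 2)²/144 = 1.
Ellipse, center (-7, -2), major axis horizontal; a² = 400, b² = 144.
c² = a² - b² = 400 - 144 = 256, so c = 16.
Foci lie on the horizontal axis through the center: (h ± c, k).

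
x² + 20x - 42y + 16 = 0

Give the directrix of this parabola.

Only x is squared. Complete the square in x: (x + 10)² = 42(y + 2).
Vertex (-10, -2); 4p = 42 so p = 21/2. Opens up.
Directrix is the horizontal line y = k − p = -2 − (21/2) = -25/2.

y = -25/2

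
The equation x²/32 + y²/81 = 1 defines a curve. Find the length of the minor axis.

8√2

Center (0, 0). The larger denominator 81 sits under the y-term, so the major axis is vertical; a² = 81, b² = 32.
b² = 32 so b = 4√2; the minor axis has length 2b = 8√2.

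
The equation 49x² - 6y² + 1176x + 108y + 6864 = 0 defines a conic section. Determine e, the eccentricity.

e = √55/7

Collect terms: 49(x² + 24x) -6(y² - 18y) = -6864
Complete the square: 49(x + 12)² -6(y - 9)² = -6864 + 7056 - 486 = -294
Dividing both sides by -294: (y - 9)²/49 - (x + 12)²/6 = 1
Hyperbola, center (-12, 9), transverse axis vertical; a² = 49, b² = 6.
c² = a² + b² = 55, so c = √55.
e = c/a = √55/7.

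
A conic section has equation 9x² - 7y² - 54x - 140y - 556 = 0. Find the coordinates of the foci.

Rearranging, 9(x² - 6x) -7(y² + 20y) = 556.
Complete the square in x and y: 9(x - 3)² -7(y + 10)² = 556 + 81 - 700 = -63
Divide through by -63 to get (y + 10)²/9 - (x - 3)²/7 = 1.
Hyperbola, center (3, -10), transverse axis vertical; a² = 9, b² = 7.
c² = a² + b² = 9 + 7 = 16, so c = 4.
Foci lie on the vertical axis through the center: (h, k ± c).

(3, -14) and (3, -6)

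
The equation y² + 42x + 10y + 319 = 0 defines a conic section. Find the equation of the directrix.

Only y is squared. Complete the square in y: (y + 5)² = -42(x + 7).
Vertex (-7, -5); 4p = -42 so p = -21/2. Opens left.
Directrix is the vertical line x = h − p = -7 − (-21/2) = 7/2.

x = 7/2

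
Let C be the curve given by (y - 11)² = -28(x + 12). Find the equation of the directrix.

Vertex (-12, 11); 4p = -28 so p = -7. Opens left.
Directrix is the vertical line x = h − p = -12 − (-7) = -5.

x = -5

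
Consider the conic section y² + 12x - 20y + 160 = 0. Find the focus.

Only y is squared. Complete the square in y: (y - 10)² = -12(x + 5).
Vertex (-5, 10); 4p = -12 so p = -3. Opens left.
Focus is p units from the vertex along the axis: (h + p, k).

(-8, 10)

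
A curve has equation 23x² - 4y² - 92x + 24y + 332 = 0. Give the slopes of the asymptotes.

√23/2 and -√23/2

23(x² - 4x) -4(y² - 6y) = -332
Complete the square: 23(x - 2)² -4(y - 3)² = -332 + 92 - 36 = -276
Divide through by -276 to get (y - 3)²/69 - (x - 2)²/12 = 1.
Hyperbola, center (2, 3), transverse axis vertical; a² = 69, b² = 12.
For a vertical hyperbola the asymptotes have slope ±a/b.
Here that is ±√69/2√3 = ±√23/2.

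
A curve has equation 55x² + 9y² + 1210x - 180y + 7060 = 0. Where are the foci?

55(x² + 22x) + 9(y² - 20y) = -7060
Completing the square gives 55(x + 11)² + 9(y - 10)² = -7060 + 6655 + 900 = 495.
Divide by 495: (x + 11)²/9 + (y - 10)²/55 = 1
Ellipse, center (-11, 10), major axis vertical; a² = 55, b² = 9.
c² = a² - b² = 55 - 9 = 46, so c = √46.
Foci lie on the vertical axis through the center: (h, k ± c).

(-11, 10 - √46) and (-11, 10 + √46)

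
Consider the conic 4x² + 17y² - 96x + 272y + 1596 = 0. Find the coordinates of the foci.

4(x² - 24x) + 17(y² + 16y) = -1596
Completing the square gives 4(x - 12)² + 17(y + 8)² = -1596 + 576 + 1088 = 68.
Divide by 68: (x - 12)²/17 + (y + 8)²/4 = 1
Ellipse, center (12, -8), major axis horizontal; a² = 17, b² = 4.
c² = a² - b² = 17 - 4 = 13, so c = √13.
Foci lie on the horizontal axis through the center: (h ± c, k).

(12 - √13, -8) and (12 + √13, -8)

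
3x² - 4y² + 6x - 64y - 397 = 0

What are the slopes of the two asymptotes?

Collect terms: 3(x² + 2x) -4(y² + 16y) = 397
Complete the square in x and y: 3(x + 1)² -4(y + 8)² = 397 + 3 - 256 = 144
Divide through by 144 to get (x + 1)²/48 - (y + 8)²/36 = 1.
Hyperbola, center (-1, -8), transverse axis horizontal; a² = 48, b² = 36.
For a horizontal hyperbola the asymptotes have slope ±b/a.
Here that is ±6/4√3 = ±√3/2.

√3/2 and -√3/2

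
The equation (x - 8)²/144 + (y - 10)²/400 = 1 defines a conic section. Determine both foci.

(8, -6) and (8, 26)

Center (8, 10). The larger denominator 400 sits under the y-term, so the major axis is vertical; a² = 400, b² = 144.
c² = a² - b² = 400 - 144 = 256, so c = 16.
Foci lie on the vertical axis through the center: (h, k ± c).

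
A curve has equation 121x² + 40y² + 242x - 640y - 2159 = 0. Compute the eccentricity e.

Group: 121(x² + 2x) + 40(y² - 16y) = 2159
121(x + 1)² + 40(y - 8)² = 2159 + 121 + 2560 = 4840
Divide by 4840: (x + 1)²/40 + (y - 8)²/121 = 1
Ellipse, center (-1, 8), major axis vertical; a² = 121, b² = 40.
c² = a² - b² = 81, so c = 9.
e = c/a = 9/11.

e = 9/11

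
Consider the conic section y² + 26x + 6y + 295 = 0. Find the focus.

(-35/2, -3)

Only y is squared. Complete the square in y: (y + 3)² = -26(x + 11).
Vertex (-11, -3); 4p = -26 so p = -13/2. Opens left.
Focus is p units from the vertex along the axis: (h + p, k).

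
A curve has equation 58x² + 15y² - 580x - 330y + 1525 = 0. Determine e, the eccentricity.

e = √2494/58

Group: 58(x² - 10x) + 15(y² - 22y) = -1525
Completing the square gives 58(x - 5)² + 15(y - 11)² = -1525 + 1450 + 1815 = 1740.
Divide through by 1740 to get (x - 5)²/30 + (y - 11)²/116 = 1.
Ellipse, center (5, 11), major axis vertical; a² = 116, b² = 30.
c² = a² - b² = 86, so c = √86.
e = c/a = √86/2√29 = √2494/58.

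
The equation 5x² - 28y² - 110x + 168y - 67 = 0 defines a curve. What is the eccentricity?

e = √231/14

Rearranging, 5(x² - 22x) -28(y² - 6y) = 67.
Completing the square gives 5(x - 11)² -28(y - 3)² = 67 + 605 - 252 = 420.
Divide through by 420 to get (x - 11)²/84 - (y - 3)²/15 = 1.
Hyperbola, center (11, 3), transverse axis horizontal; a² = 84, b² = 15.
c² = a² + b² = 99, so c = 3√11.
e = c/a = 3√11/2√21 = √231/14.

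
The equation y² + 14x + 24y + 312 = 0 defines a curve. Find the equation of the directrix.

Only y is squared. Complete the square in y: (y + 12)² = -14(x + 12).
Vertex (-12, -12); 4p = -14 so p = -7/2. Opens left.
Directrix is the vertical line x = h − p = -12 − (-7/2) = -17/2.

x = -17/2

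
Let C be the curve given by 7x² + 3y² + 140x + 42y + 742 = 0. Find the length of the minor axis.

2√15

Rearranging, 7(x² + 20x) + 3(y² + 14y) = -742.
Completing the square gives 7(x + 10)² + 3(y + 7)² = -742 + 700 + 147 = 105.
Divide by 105: (x + 10)²/15 + (y + 7)²/35 = 1
Ellipse, center (-10, -7), major axis vertical; a² = 35, b² = 15.
b² = 15 so b = √15; the minor axis has length 2b = 2√15.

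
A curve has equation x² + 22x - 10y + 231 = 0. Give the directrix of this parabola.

Only x is squared. Complete the square in x: (x + 11)² = 10(y - 11).
Vertex (-11, 11); 4p = 10 so p = 5/2. Opens up.
Directrix is the horizontal line y = k − p = 11 − (5/2) = 17/2.

y = 17/2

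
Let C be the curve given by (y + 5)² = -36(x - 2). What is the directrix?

x = 11

Vertex (2, -5); 4p = -36 so p = -9. Opens left.
Directrix is the vertical line x = h − p = 2 − (-9) = 11.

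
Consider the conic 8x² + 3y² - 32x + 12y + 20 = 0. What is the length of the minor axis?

2√3

Collect terms: 8(x² - 4x) + 3(y² + 4y) = -20
8(x - 2)² + 3(y + 2)² = -20 + 32 + 12 = 24
Divide through by 24 to get (x - 2)²/3 + (y + 2)²/8 = 1.
Ellipse, center (2, -2), major axis vertical; a² = 8, b² = 3.
b² = 3 so b = √3; the minor axis has length 2b = 2√3.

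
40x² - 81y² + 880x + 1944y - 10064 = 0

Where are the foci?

40(x² + 22x) -81(y² - 24y) = 10064
Complete the square in x and y: 40(x + 11)² -81(y - 12)² = 10064 + 4840 - 11664 = 3240
Divide through by 3240 to get (x + 11)²/81 - (y - 12)²/40 = 1.
Hyperbola, center (-11, 12), transverse axis horizontal; a² = 81, b² = 40.
c² = a² + b² = 81 + 40 = 121, so c = 11.
Foci lie on the horizontal axis through the center: (h ± c, k).

(-22, 12) and (0, 12)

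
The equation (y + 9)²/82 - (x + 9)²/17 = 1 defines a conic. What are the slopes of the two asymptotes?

Center (-9, -9). The positive term is the y-term, so the transverse axis is vertical; a² = 82, b² = 17.
For a vertical hyperbola the asymptotes have slope ±a/b.
Here that is ±√82/√17 = ±√1394/17.

√1394/17 and -√1394/17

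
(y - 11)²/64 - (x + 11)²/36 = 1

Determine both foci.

(-11, 1) and (-11, 21)

Center (-11, 11). The positive term is the y-term, so the transverse axis is vertical; a² = 64, b² = 36.
c² = a² + b² = 64 + 36 = 100, so c = 10.
Foci lie on the vertical axis through the center: (h, k ± c).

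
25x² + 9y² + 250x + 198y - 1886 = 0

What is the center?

(-5, -11)

25(x² + 10x) + 9(y² + 22y) = 1886
Complete the square in x and y: 25(x + 5)² + 9(y + 11)² = 1886 + 625 + 1089 = 3600
Divide by 3600: (x + 5)²/144 + (y + 11)²/400 = 1
Ellipse with center (-5, -11).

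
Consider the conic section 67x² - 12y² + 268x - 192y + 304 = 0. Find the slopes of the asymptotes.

Collect terms: 67(x² + 4x) -12(y² + 16y) = -304
67(x + 2)² -12(y + 8)² = -304 + 268 - 768 = -804
Dividing both sides by -804: (y + 8)²/67 - (x + 2)²/12 = 1
Hyperbola, center (-2, -8), transverse axis vertical; a² = 67, b² = 12.
For a vertical hyperbola the asymptotes have slope ±a/b.
Here that is ±√67/2√3 = ±√201/6.

√201/6 and -√201/6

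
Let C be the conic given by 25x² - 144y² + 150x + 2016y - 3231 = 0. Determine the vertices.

(-3, 2) and (-3, 12)

Group the x- and y-terms: 25(x² + 6x) -144(y² - 14y) = 3231
Completing the square gives 25(x + 3)² -144(y - 7)² = 3231 + 225 - 7056 = -3600.
Divide by -3600: (y - 7)²/25 - (x + 3)²/144 = 1
Hyperbola, center (-3, 7), transverse axis vertical; a² = 25, b² = 144.
a = 5. Vertices at (h, k ± a).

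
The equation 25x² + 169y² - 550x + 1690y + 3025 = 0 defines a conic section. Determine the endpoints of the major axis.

Group: 25(x² - 22x) + 169(y² + 10y) = -3025
Completing the square gives 25(x - 11)² + 169(y + 5)² = -3025 + 3025 + 4225 = 4225.
Dividing both sides by 4225: (x - 11)²/169 + (y + 5)²/25 = 1
Ellipse, center (11, -5), major axis horizontal; a² = 169, b² = 25.
a = 13. Vertices at (h ± a, k).

(-2, -5) and (24, -5)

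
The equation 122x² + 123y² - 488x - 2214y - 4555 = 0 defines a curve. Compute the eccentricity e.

Collect terms: 122(x² - 4x) + 123(y² - 18y) = 4555
122(x - 2)² + 123(y - 9)² = 4555 + 488 + 9963 = 15006
Divide by 15006: (x - 2)²/123 + (y - 9)²/122 = 1
Ellipse, center (2, 9), major axis horizontal; a² = 123, b² = 122.
c² = a² - b² = 1, so c = 1.
e = c/a = 1/√123 = √123/123.

e = √123/123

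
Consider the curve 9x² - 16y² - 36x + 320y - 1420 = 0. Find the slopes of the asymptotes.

Group the x- and y-terms: 9(x² - 4x) -16(y² - 20y) = 1420
Complete the square: 9(x - 2)² -16(y - 10)² = 1420 + 36 - 1600 = -144
Divide through by -144 to get (y - 10)²/9 - (x - 2)²/16 = 1.
Hyperbola, center (2, 10), transverse axis vertical; a² = 9, b² = 16.
For a vertical hyperbola the asymptotes have slope ±a/b.
Here that is ±3/4.

3/4 and -3/4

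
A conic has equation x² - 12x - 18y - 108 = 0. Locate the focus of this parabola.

(6, -7/2)

Only x is squared. Complete the square in x: (x - 6)² = 18(y + 8).
Vertex (6, -8); 4p = 18 so p = 9/2. Opens up.
Focus is p units from the vertex along the axis: (h, k + p).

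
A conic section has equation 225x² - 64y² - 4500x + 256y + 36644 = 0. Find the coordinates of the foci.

Group the x- and y-terms: 225(x² - 20x) -64(y² - 4y) = -36644
Complete the square: 225(x - 10)² -64(y - 2)² = -36644 + 22500 - 256 = -14400
Divide by -14400: (y - 2)²/225 - (x - 10)²/64 = 1
Hyperbola, center (10, 2), transverse axis vertical; a² = 225, b² = 64.
c² = a² + b² = 225 + 64 = 289, so c = 17.
Foci lie on the vertical axis through the center: (h, k ± c).

(10, -15) and (10, 19)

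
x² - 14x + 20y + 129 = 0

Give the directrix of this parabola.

Only x is squared. Complete the square in x: (x - 7)² = -20(y + 4).
Vertex (7, -4); 4p = -20 so p = -5. Opens down.
Directrix is the horizontal line y = k − p = -4 − (-5) = 1.

y = 1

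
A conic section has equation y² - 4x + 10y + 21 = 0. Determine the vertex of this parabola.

Only y is squared. Complete the square in y: (y + 5)² = 4(x + 1).
Vertex (-1, -5); 4p = 4 so p = 1. Opens right.

(-1, -5)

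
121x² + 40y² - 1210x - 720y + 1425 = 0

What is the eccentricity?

e = 9/11

Group: 121(x² - 10x) + 40(y² - 18y) = -1425
Completing the square gives 121(x - 5)² + 40(y - 9)² = -1425 + 3025 + 3240 = 4840.
Dividing both sides by 4840: (x - 5)²/40 + (y - 9)²/121 = 1
Ellipse, center (5, 9), major axis vertical; a² = 121, b² = 40.
c² = a² - b² = 81, so c = 9.
e = c/a = 9/11.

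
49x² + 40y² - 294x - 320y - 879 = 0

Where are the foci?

(3, 1) and (3, 7)

49(x² - 6x) + 40(y² - 8y) = 879
Completing the square gives 49(x - 3)² + 40(y - 4)² = 879 + 441 + 640 = 1960.
Divide by 1960: (x - 3)²/40 + (y - 4)²/49 = 1
Ellipse, center (3, 4), major axis vertical; a² = 49, b² = 40.
c² = a² - b² = 49 - 40 = 9, so c = 3.
Foci lie on the vertical axis through the center: (h, k ± c).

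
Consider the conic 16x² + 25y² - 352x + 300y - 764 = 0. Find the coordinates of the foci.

(2, -6) and (20, -6)

Rearranging, 16(x² - 22x) + 25(y² + 12y) = 764.
Complete the square in x and y: 16(x - 11)² + 25(y + 6)² = 764 + 1936 + 900 = 3600
Divide through by 3600 to get (x - 11)²/225 + (y + 6)²/144 = 1.
Ellipse, center (11, -6), major axis horizontal; a² = 225, b² = 144.
c² = a² - b² = 225 - 144 = 81, so c = 9.
Foci lie on the horizontal axis through the center: (h ± c, k).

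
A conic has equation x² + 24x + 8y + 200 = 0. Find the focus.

(-12, -9)

Only x is squared. Complete the square in x: (x + 12)² = -8(y + 7).
Vertex (-12, -7); 4p = -8 so p = -2. Opens down.
Focus is p units from the vertex along the axis: (h, k + p).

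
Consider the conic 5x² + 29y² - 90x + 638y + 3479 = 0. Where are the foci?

5(x² - 18x) + 29(y² + 22y) = -3479
Complete the square in x and y: 5(x - 9)² + 29(y + 11)² = -3479 + 405 + 3509 = 435
Divide through by 435 to get (x - 9)²/87 + (y + 11)²/15 = 1.
Ellipse, center (9, -11), major axis horizontal; a² = 87, b² = 15.
c² = a² - b² = 87 - 15 = 72, so c = 6√2.
Foci lie on the horizontal axis through the center: (h ± c, k).

(9 - 6√2, -11) and (9 + 6√2, -11)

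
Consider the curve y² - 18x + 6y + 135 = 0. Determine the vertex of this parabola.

Only y is squared. Complete the square in y: (y + 3)² = 18(x - 7).
Vertex (7, -3); 4p = 18 so p = 9/2. Opens right.

(7, -3)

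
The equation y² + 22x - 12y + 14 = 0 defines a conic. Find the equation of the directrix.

x = 13/2

Only y is squared. Complete the square in y: (y - 6)² = -22(x - 1).
Vertex (1, 6); 4p = -22 so p = -11/2. Opens left.
Directrix is the vertical line x = h − p = 1 − (-11/2) = 13/2.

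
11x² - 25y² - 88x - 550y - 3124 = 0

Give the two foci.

(-2, -11) and (10, -11)

Group: 11(x² - 8x) -25(y² + 22y) = 3124
11(x - 4)² -25(y + 11)² = 3124 + 176 - 3025 = 275
Divide by 275: (x - 4)²/25 - (y + 11)²/11 = 1
Hyperbola, center (4, -11), transverse axis horizontal; a² = 25, b² = 11.
c² = a² + b² = 25 + 11 = 36, so c = 6.
Foci lie on the horizontal axis through the center: (h ± c, k).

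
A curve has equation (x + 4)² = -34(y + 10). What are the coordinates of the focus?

(-4, -37/2)

Vertex (-4, -10); 4p = -34 so p = -17/2. Opens down.
Focus is p units from the vertex along the axis: (h, k + p).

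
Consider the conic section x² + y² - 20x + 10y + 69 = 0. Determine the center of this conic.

(10, -5)

Group the x- and y-terms: (x² - 20x) + (y² + 10y) = -69
(x - 10)² + (y + 5)² = -69 + 100 + 25 = 56
So (x - 10)² + (y + 5)² = 56.
Circle centered at (10, -5) with r² = 56.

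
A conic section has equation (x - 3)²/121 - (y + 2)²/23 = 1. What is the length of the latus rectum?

Center (3, -2). The positive term is the x-term, so the transverse axis is horizontal; a² = 121, b² = 23.
Latus rectum length = 2b²/a = 2·23/11 = 46/11.

46/11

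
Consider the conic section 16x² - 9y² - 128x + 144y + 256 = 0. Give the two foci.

(4, -2) and (4, 18)

16(x² - 8x) -9(y² - 16y) = -256
Complete the square: 16(x - 4)² -9(y - 8)² = -256 + 256 - 576 = -576
Divide by -576: (y - 8)²/64 - (x - 4)²/36 = 1
Hyperbola, center (4, 8), transverse axis vertical; a² = 64, b² = 36.
c² = a² + b² = 64 + 36 = 100, so c = 10.
Foci lie on the vertical axis through the center: (h, k ± c).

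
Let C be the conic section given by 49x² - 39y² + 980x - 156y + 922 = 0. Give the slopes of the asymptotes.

49(x² + 20x) -39(y² + 4y) = -922
Complete the square: 49(x + 10)² -39(y + 2)² = -922 + 4900 - 156 = 3822
Dividing both sides by 3822: (x + 10)²/78 - (y + 2)²/98 = 1
Hyperbola, center (-10, -2), transverse axis horizontal; a² = 78, b² = 98.
For a horizontal hyperbola the asymptotes have slope ±b/a.
Here that is ±7√2/√78 = ±7√39/39.

7√39/39 and -7√39/39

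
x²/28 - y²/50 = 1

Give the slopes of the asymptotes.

5√14/14 and -5√14/14

Center (0, 0). The positive term is the x-term, so the transverse axis is horizontal; a² = 28, b² = 50.
For a horizontal hyperbola the asymptotes have slope ±b/a.
Here that is ±5√2/2√7 = ±5√14/14.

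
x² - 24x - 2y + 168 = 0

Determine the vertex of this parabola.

Only x is squared. Complete the square in x: (x - 12)² = 2(y - 12).
Vertex (12, 12); 4p = 2 so p = 1/2. Opens up.

(12, 12)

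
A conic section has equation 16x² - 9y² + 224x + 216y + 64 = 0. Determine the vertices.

(-7, 4) and (-7, 20)

16(x² + 14x) -9(y² - 24y) = -64
Complete the square: 16(x + 7)² -9(y - 12)² = -64 + 784 - 1296 = -576
Dividing both sides by -576: (y - 12)²/64 - (x + 7)²/36 = 1
Hyperbola, center (-7, 12), transverse axis vertical; a² = 64, b² = 36.
a = 8. Vertices at (h, k ± a).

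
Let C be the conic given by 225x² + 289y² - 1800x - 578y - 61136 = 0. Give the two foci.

(-4, 1) and (12, 1)

Collect terms: 225(x² - 8x) + 289(y² - 2y) = 61136
Complete the square: 225(x - 4)² + 289(y - 1)² = 61136 + 3600 + 289 = 65025
Divide through by 65025 to get (x - 4)²/289 + (y - 1)²/225 = 1.
Ellipse, center (4, 1), major axis horizontal; a² = 289, b² = 225.
c² = a² - b² = 289 - 225 = 64, so c = 8.
Foci lie on the horizontal axis through the center: (h ± c, k).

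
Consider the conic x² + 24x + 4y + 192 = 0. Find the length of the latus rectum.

Only x is squared. Complete the square in x: (x + 12)² = -4(y + 12).
Vertex (-12, -12); 4p = -4 so p = -1. Opens down.
Latus rectum length = |4p| = 4.

4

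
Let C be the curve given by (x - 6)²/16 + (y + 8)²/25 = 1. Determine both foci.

Center (6, -8). The larger denominator 25 sits under the y-term, so the major axis is vertical; a² = 25, b² = 16.
c² = a² - b² = 25 - 16 = 9, so c = 3.
Foci lie on the vertical axis through the center: (h, k ± c).

(6, -11) and (6, -5)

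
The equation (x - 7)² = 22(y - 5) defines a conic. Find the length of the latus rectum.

Vertex (7, 5); 4p = 22 so p = 11/2. Opens up.
Latus rectum length = |4p| = 22.

22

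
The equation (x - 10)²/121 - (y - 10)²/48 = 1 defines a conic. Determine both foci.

Center (10, 10). The positive term is the x-term, so the transverse axis is horizontal; a² = 121, b² = 48.
c² = a² + b² = 121 + 48 = 169, so c = 13.
Foci lie on the horizontal axis through the center: (h ± c, k).

(-3, 10) and (23, 10)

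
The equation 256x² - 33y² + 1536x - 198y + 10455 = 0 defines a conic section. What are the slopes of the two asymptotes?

256(x² + 6x) -33(y² + 6y) = -10455
Complete the square in x and y: 256(x + 3)² -33(y + 3)² = -10455 + 2304 - 297 = -8448
Dividing both sides by -8448: (y + 3)²/256 - (x + 3)²/33 = 1
Hyperbola, center (-3, -3), transverse axis vertical; a² = 256, b² = 33.
For a vertical hyperbola the asymptotes have slope ±a/b.
Here that is ±16/√33 = ±16√33/33.

16√33/33 and -16√33/33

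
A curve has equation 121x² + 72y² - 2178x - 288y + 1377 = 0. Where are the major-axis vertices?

121(x² - 18x) + 72(y² - 4y) = -1377
121(x - 9)² + 72(y - 2)² = -1377 + 9801 + 288 = 8712
Dividing both sides by 8712: (x - 9)²/72 + (y - 2)²/121 = 1
Ellipse, center (9, 2), major axis vertical; a² = 121, b² = 72.
a = 11. Vertices at (h, k ± a).

(9, -9) and (9, 13)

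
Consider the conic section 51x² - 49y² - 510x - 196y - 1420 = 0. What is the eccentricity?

51(x² - 10x) -49(y² + 4y) = 1420
51(x - 5)² -49(y + 2)² = 1420 + 1275 - 196 = 2499
Dividing both sides by 2499: (x - 5)²/49 - (y + 2)²/51 = 1
Hyperbola, center (5, -2), transverse axis horizontal; a² = 49, b² = 51.
c² = a² + b² = 100, so c = 10.
e = c/a = 10/7.

e = 10/7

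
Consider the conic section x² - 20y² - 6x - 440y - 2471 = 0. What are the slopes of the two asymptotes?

Group: (x² - 6x) -20(y² + 22y) = 2471
Complete the square in x and y: (x - 3)² -20(y + 11)² = 2471 + 9 - 2420 = 60
Divide through by 60 to get (x - 3)²/60 - (y + 11)²/3 = 1.
Hyperbola, center (3, -11), transverse axis horizontal; a² = 60, b² = 3.
For a horizontal hyperbola the asymptotes have slope ±b/a.
Here that is ±√3/2√15 = ±√5/10.

√5/10 and -√5/10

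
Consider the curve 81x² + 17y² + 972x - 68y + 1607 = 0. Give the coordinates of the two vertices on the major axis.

(-6, -7) and (-6, 11)

81(x² + 12x) + 17(y² - 4y) = -1607
81(x + 6)² + 17(y - 2)² = -1607 + 2916 + 68 = 1377
Divide through by 1377 to get (x + 6)²/17 + (y - 2)²/81 = 1.
Ellipse, center (-6, 2), major axis vertical; a² = 81, b² = 17.
a = 9. Vertices at (h, k ± a).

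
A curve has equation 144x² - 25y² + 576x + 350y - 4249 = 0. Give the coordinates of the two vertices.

Rearranging, 144(x² + 4x) -25(y² - 14y) = 4249.
Completing the square gives 144(x + 2)² -25(y - 7)² = 4249 + 576 - 1225 = 3600.
Dividing both sides by 3600: (x + 2)²/25 - (y - 7)²/144 = 1
Hyperbola, center (-2, 7), transverse axis horizontal; a² = 25, b² = 144.
a = 5. Vertices at (h ± a, k).

(-7, 7) and (3, 7)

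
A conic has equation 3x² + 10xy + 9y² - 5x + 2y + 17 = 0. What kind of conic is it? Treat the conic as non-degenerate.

A = 3, B = 10, C = 9.
Discriminant B² − 4AC = 10² − 4·3·9 = -8.
B² − 4AC < 0 ⇒ ellipse.

ellipse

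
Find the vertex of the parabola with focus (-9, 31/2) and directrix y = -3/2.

The vertex is the midpoint between the focus and the directrix along the axis of symmetry.
Axis is vertical (directrix is horizontal). Vertex y-coordinate = (31/2 + (-3/2))/2 = 7; x-coordinate = -9.

(-9, 7)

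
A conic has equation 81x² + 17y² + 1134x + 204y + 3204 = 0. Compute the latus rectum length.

Rearranging, 81(x² + 14x) + 17(y² + 12y) = -3204.
Complete the square: 81(x + 7)² + 17(y + 6)² = -3204 + 3969 + 612 = 1377
Divide by 1377: (x + 7)²/17 + (y + 6)²/81 = 1
Ellipse, center (-7, -6), major axis vertical; a² = 81, b² = 17.
Latus rectum length = 2b²/a = 2·17/9 = 34/9.

34/9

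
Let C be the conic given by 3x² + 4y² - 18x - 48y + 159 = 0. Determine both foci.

Collect terms: 3(x² - 6x) + 4(y² - 12y) = -159
Completing the square gives 3(x - 3)² + 4(y - 6)² = -159 + 27 + 144 = 12.
Divide by 12: (x - 3)²/4 + (y - 6)²/3 = 1
Ellipse, center (3, 6), major axis horizontal; a² = 4, b² = 3.
c² = a² - b² = 4 - 3 = 1, so c = 1.
Foci lie on the horizontal axis through the center: (h ± c, k).

(2, 6) and (4, 6)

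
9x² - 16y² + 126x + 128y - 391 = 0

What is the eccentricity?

9(x² + 14x) -16(y² - 8y) = 391
Complete the square in x and y: 9(x + 7)² -16(y - 4)² = 391 + 441 - 256 = 576
Dividing both sides by 576: (x + 7)²/64 - (y - 4)²/36 = 1
Hyperbola, center (-7, 4), transverse axis horizontal; a² = 64, b² = 36.
c² = a² + b² = 100, so c = 10.
e = c/a = 10/8 = 5/4.

e = 5/4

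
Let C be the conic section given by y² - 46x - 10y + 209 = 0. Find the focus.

Only y is squared. Complete the square in y: (y - 5)² = 46(x - 4).
Vertex (4, 5); 4p = 46 so p = 23/2. Opens right.
Focus is p units from the vertex along the axis: (h + p, k).

(31/2, 5)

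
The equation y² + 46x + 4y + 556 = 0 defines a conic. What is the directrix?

x = -1/2

Only y is squared. Complete the square in y: (y + 2)² = -46(x + 12).
Vertex (-12, -2); 4p = -46 so p = -23/2. Opens left.
Directrix is the vertical line x = h − p = -12 − (-23/2) = -1/2.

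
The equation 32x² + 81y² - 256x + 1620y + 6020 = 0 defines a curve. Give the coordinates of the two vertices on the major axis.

Group: 32(x² - 8x) + 81(y² + 20y) = -6020
Complete the square in x and y: 32(x - 4)² + 81(y + 10)² = -6020 + 512 + 8100 = 2592
Dividing both sides by 2592: (x - 4)²/81 + (y + 10)²/32 = 1
Ellipse, center (4, -10), major axis horizontal; a² = 81, b² = 32.
a = 9. Vertices at (h ± a, k).

(-5, -10) and (13, -10)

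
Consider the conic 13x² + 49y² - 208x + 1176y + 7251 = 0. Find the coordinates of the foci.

(2, -12) and (14, -12)

Group the x- and y-terms: 13(x² - 16x) + 49(y² + 24y) = -7251
Completing the square gives 13(x - 8)² + 49(y + 12)² = -7251 + 832 + 7056 = 637.
Divide by 637: (x - 8)²/49 + (y + 12)²/13 = 1
Ellipse, center (8, -12), major axis horizontal; a² = 49, b² = 13.
c² = a² - b² = 49 - 13 = 36, so c = 6.
Foci lie on the horizontal axis through the center: (h ± c, k).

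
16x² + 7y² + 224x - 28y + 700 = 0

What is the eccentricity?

Collect terms: 16(x² + 14x) + 7(y² - 4y) = -700
Complete the square in x and y: 16(x + 7)² + 7(y - 2)² = -700 + 784 + 28 = 112
Dividing both sides by 112: (x + 7)²/7 + (y - 2)²/16 = 1
Ellipse, center (-7, 2), major axis vertical; a² = 16, b² = 7.
c² = a² - b² = 9, so c = 3.
e = c/a = 3/4.

e = 3/4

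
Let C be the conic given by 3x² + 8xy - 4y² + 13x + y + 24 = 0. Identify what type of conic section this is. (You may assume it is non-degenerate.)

A = 3, B = 8, C = -4.
Discriminant B² − 4AC = 8² − 4·3·(-4) = 112.
B² − 4AC > 0 ⇒ hyperbola.

hyperbola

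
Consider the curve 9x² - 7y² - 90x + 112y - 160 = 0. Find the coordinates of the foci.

(5, 4) and (5, 12)

Group the x- and y-terms: 9(x² - 10x) -7(y² - 16y) = 160
Completing the square gives 9(x - 5)² -7(y - 8)² = 160 + 225 - 448 = -63.
Divide by -63: (y - 8)²/9 - (x - 5)²/7 = 1
Hyperbola, center (5, 8), transverse axis vertical; a² = 9, b² = 7.
c² = a² + b² = 9 + 7 = 16, so c = 4.
Foci lie on the vertical axis through the center: (h, k ± c).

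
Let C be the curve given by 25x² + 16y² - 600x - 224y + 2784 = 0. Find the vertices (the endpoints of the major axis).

(12, -3) and (12, 17)

Group: 25(x² - 24x) + 16(y² - 14y) = -2784
25(x - 12)² + 16(y - 7)² = -2784 + 3600 + 784 = 1600
Divide through by 1600 to get (x - 12)²/64 + (y - 7)²/100 = 1.
Ellipse, center (12, 7), major axis vertical; a² = 100, b² = 64.
a = 10. Vertices at (h, k ± a).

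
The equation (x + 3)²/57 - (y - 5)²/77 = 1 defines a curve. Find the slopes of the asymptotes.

√4389/57 and -√4389/57

Center (-3, 5). The positive term is the x-term, so the transverse axis is horizontal; a² = 57, b² = 77.
For a horizontal hyperbola the asymptotes have slope ±b/a.
Here that is ±√77/√57 = ±√4389/57.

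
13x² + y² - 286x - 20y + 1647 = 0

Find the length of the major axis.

2√26

Group the x- and y-terms: 13(x² - 22x) + (y² - 20y) = -1647
Completing the square gives 13(x - 11)² + (y - 10)² = -1647 + 1573 + 100 = 26.
Divide through by 26 to get (x - 11)²/2 + (y - 10)²/26 = 1.
Ellipse, center (11, 10), major axis vertical; a² = 26, b² = 2.
a² = 26 so a = √26; the major axis has length 2a = 2√26.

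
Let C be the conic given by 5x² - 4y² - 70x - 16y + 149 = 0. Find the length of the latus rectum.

10

Group the x- and y-terms: 5(x² - 14x) -4(y² + 4y) = -149
Completing the square gives 5(x - 7)² -4(y + 2)² = -149 + 245 - 16 = 80.
Dividing both sides by 80: (x - 7)²/16 - (y + 2)²/20 = 1
Hyperbola, center (7, -2), transverse axis horizontal; a² = 16, b² = 20.
Latus rectum length = 2b²/a = 2·20/4 = 10.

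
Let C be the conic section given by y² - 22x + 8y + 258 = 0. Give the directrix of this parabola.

Only y is squared. Complete the square in y: (y + 4)² = 22(x - 11).
Vertex (11, -4); 4p = 22 so p = 11/2. Opens right.
Directrix is the vertical line x = h − p = 11 − (11/2) = 11/2.

x = 11/2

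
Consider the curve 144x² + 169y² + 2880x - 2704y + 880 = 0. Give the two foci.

Group the x- and y-terms: 144(x² + 20x) + 169(y² - 16y) = -880
Complete the square in x and y: 144(x + 10)² + 169(y - 8)² = -880 + 14400 + 10816 = 24336
Dividing both sides by 24336: (x + 10)²/169 + (y - 8)²/144 = 1
Ellipse, center (-10, 8), major axis horizontal; a² = 169, b² = 144.
c² = a² - b² = 169 - 144 = 25, so c = 5.
Foci lie on the horizontal axis through the center: (h ± c, k).

(-15, 8) and (-5, 8)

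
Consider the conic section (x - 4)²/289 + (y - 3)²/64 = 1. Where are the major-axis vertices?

Center (4, 3). The larger denominator 289 sits under the x-term, so the major axis is horizontal; a² = 289, b² = 64.
a = 17. Vertices at (h ± a, k).

(-13, 3) and (21, 3)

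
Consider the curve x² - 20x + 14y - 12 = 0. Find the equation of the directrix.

y = 23/2

Only x is squared. Complete the square in x: (x - 10)² = -14(y - 8).
Vertex (10, 8); 4p = -14 so p = -7/2. Opens down.
Directrix is the horizontal line y = k − p = 8 − (-7/2) = 23/2.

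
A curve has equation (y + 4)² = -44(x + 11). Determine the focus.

Vertex (-11, -4); 4p = -44 so p = -11. Opens left.
Focus is p units from the vertex along the axis: (h + p, k).

(-22, -4)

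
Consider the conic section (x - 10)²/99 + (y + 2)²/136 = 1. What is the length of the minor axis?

Center (10, -2). The larger denominator 136 sits under the y-term, so the major axis is vertical; a² = 136, b² = 99.
b² = 99 so b = 3√11; the minor axis has length 2b = 6√11.

6√11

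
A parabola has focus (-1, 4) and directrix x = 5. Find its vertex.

The vertex is the midpoint between the focus and the directrix along the axis of symmetry.
Axis is horizontal (directrix is vertical). Vertex x-coordinate = (-1 + 5)/2 = 2; y-coordinate = 4.

(2, 4)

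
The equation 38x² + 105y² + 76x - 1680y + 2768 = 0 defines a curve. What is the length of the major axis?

2√105

Collect terms: 38(x² + 2x) + 105(y² - 16y) = -2768
Completing the square gives 38(x + 1)² + 105(y - 8)² = -2768 + 38 + 6720 = 3990.
Divide through by 3990 to get (x + 1)²/105 + (y - 8)²/38 = 1.
Ellipse, center (-1, 8), major axis horizontal; a² = 105, b² = 38.
a² = 105 so a = √105; the major axis has length 2a = 2√105.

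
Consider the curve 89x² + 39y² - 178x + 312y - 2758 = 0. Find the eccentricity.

Rearranging, 89(x² - 2x) + 39(y² + 8y) = 2758.
Complete the square in x and y: 89(x - 1)² + 39(y + 4)² = 2758 + 89 + 624 = 3471
Divide by 3471: (x - 1)²/39 + (y + 4)²/89 = 1
Ellipse, center (1, -4), major axis vertical; a² = 89, b² = 39.
c² = a² - b² = 50, so c = 5√2.
e = c/a = 5√2/√89 = 5√178/89.

e = 5√178/89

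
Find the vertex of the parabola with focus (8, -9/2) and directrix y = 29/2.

The vertex is the midpoint between the focus and the directrix along the axis of symmetry.
Axis is vertical (directrix is horizontal). Vertex y-coordinate = (-9/2 + 29/2)/2 = 5; x-coordinate = 8.

(8, 5)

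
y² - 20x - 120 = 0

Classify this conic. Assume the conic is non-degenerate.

No xy term. Coefficients of x² and y² are A = 0, C = 1.
Exactly one squared variable ⇒ parabola.

parabola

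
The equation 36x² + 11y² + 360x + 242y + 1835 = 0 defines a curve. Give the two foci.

Rearranging, 36(x² + 10x) + 11(y² + 22y) = -1835.
Complete the square: 36(x + 5)² + 11(y + 11)² = -1835 + 900 + 1331 = 396
Divide by 396: (x + 5)²/11 + (y + 11)²/36 = 1
Ellipse, center (-5, -11), major axis vertical; a² = 36, b² = 11.
c² = a² - b² = 36 - 11 = 25, so c = 5.
Foci lie on the vertical axis through the center: (h, k ± c).

(-5, -16) and (-5, -6)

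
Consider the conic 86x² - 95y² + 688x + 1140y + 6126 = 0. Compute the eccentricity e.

Rearranging, 86(x² + 8x) -95(y² - 12y) = -6126.
Completing the square gives 86(x + 4)² -95(y - 6)² = -6126 + 1376 - 3420 = -8170.
Divide through by -8170 to get (y - 6)²/86 - (x + 4)²/95 = 1.
Hyperbola, center (-4, 6), transverse axis vertical; a² = 86, b² = 95.
c² = a² + b² = 181, so c = √181.
e = c/a = √181/√86 = √15566/86.

e = √15566/86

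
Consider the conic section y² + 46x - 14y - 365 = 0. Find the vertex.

Only y is squared. Complete the square in y: (y - 7)² = -46(x - 9).
Vertex (9, 7); 4p = -46 so p = -23/2. Opens left.

(9, 7)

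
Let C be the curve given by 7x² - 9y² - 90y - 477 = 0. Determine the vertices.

Collect terms: 7x² -9(y² + 10y) = 477
Completing the square gives 7x² -9(y + 5)² = 477 + 0 - 225 = 252.
Dividing both sides by 252: x²/36 - (y + 5)²/28 = 1
Hyperbola, center (0, -5), transverse axis horizontal; a² = 36, b² = 28.
a = 6. Vertices at (h ± a, k).

(-6, -5) and (6, -5)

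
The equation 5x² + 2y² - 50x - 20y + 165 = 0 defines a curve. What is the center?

Group: 5(x² - 10x) + 2(y² - 10y) = -165
Complete the square in x and y: 5(x - 5)² + 2(y - 5)² = -165 + 125 + 50 = 10
Divide by 10: (x - 5)²/2 + (y - 5)²/5 = 1
Ellipse with center (5, 5).

(5, 5)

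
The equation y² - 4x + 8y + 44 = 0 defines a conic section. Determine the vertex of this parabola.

Only y is squared. Complete the square in y: (y + 4)² = 4(x - 7).
Vertex (7, -4); 4p = 4 so p = 1. Opens right.

(7, -4)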